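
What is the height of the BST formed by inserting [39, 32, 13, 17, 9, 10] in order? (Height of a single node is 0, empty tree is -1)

Insertion order: [39, 32, 13, 17, 9, 10]
Tree (level-order array): [39, 32, None, 13, None, 9, 17, None, 10]
Compute height bottom-up (empty subtree = -1):
  height(10) = 1 + max(-1, -1) = 0
  height(9) = 1 + max(-1, 0) = 1
  height(17) = 1 + max(-1, -1) = 0
  height(13) = 1 + max(1, 0) = 2
  height(32) = 1 + max(2, -1) = 3
  height(39) = 1 + max(3, -1) = 4
Height = 4


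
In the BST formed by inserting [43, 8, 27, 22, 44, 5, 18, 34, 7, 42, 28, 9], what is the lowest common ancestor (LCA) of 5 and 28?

Tree insertion order: [43, 8, 27, 22, 44, 5, 18, 34, 7, 42, 28, 9]
Tree (level-order array): [43, 8, 44, 5, 27, None, None, None, 7, 22, 34, None, None, 18, None, 28, 42, 9]
In a BST, the LCA of p=5, q=28 is the first node v on the
root-to-leaf path with p <= v <= q (go left if both < v, right if both > v).
Walk from root:
  at 43: both 5 and 28 < 43, go left
  at 8: 5 <= 8 <= 28, this is the LCA
LCA = 8


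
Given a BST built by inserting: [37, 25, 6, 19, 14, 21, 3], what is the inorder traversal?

Tree insertion order: [37, 25, 6, 19, 14, 21, 3]
Tree (level-order array): [37, 25, None, 6, None, 3, 19, None, None, 14, 21]
Inorder traversal: [3, 6, 14, 19, 21, 25, 37]


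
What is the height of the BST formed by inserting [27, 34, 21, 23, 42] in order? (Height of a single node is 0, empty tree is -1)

Insertion order: [27, 34, 21, 23, 42]
Tree (level-order array): [27, 21, 34, None, 23, None, 42]
Compute height bottom-up (empty subtree = -1):
  height(23) = 1 + max(-1, -1) = 0
  height(21) = 1 + max(-1, 0) = 1
  height(42) = 1 + max(-1, -1) = 0
  height(34) = 1 + max(-1, 0) = 1
  height(27) = 1 + max(1, 1) = 2
Height = 2


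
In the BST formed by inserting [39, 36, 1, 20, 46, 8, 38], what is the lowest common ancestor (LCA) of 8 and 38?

Tree insertion order: [39, 36, 1, 20, 46, 8, 38]
Tree (level-order array): [39, 36, 46, 1, 38, None, None, None, 20, None, None, 8]
In a BST, the LCA of p=8, q=38 is the first node v on the
root-to-leaf path with p <= v <= q (go left if both < v, right if both > v).
Walk from root:
  at 39: both 8 and 38 < 39, go left
  at 36: 8 <= 36 <= 38, this is the LCA
LCA = 36


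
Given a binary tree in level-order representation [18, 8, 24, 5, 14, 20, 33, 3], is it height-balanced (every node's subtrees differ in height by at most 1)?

Tree (level-order array): [18, 8, 24, 5, 14, 20, 33, 3]
Definition: a tree is height-balanced if, at every node, |h(left) - h(right)| <= 1 (empty subtree has height -1).
Bottom-up per-node check:
  node 3: h_left=-1, h_right=-1, diff=0 [OK], height=0
  node 5: h_left=0, h_right=-1, diff=1 [OK], height=1
  node 14: h_left=-1, h_right=-1, diff=0 [OK], height=0
  node 8: h_left=1, h_right=0, diff=1 [OK], height=2
  node 20: h_left=-1, h_right=-1, diff=0 [OK], height=0
  node 33: h_left=-1, h_right=-1, diff=0 [OK], height=0
  node 24: h_left=0, h_right=0, diff=0 [OK], height=1
  node 18: h_left=2, h_right=1, diff=1 [OK], height=3
All nodes satisfy the balance condition.
Result: Balanced


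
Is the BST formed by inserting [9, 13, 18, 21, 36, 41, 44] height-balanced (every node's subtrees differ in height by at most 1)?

Tree (level-order array): [9, None, 13, None, 18, None, 21, None, 36, None, 41, None, 44]
Definition: a tree is height-balanced if, at every node, |h(left) - h(right)| <= 1 (empty subtree has height -1).
Bottom-up per-node check:
  node 44: h_left=-1, h_right=-1, diff=0 [OK], height=0
  node 41: h_left=-1, h_right=0, diff=1 [OK], height=1
  node 36: h_left=-1, h_right=1, diff=2 [FAIL (|-1-1|=2 > 1)], height=2
  node 21: h_left=-1, h_right=2, diff=3 [FAIL (|-1-2|=3 > 1)], height=3
  node 18: h_left=-1, h_right=3, diff=4 [FAIL (|-1-3|=4 > 1)], height=4
  node 13: h_left=-1, h_right=4, diff=5 [FAIL (|-1-4|=5 > 1)], height=5
  node 9: h_left=-1, h_right=5, diff=6 [FAIL (|-1-5|=6 > 1)], height=6
Node 36 violates the condition: |-1 - 1| = 2 > 1.
Result: Not balanced


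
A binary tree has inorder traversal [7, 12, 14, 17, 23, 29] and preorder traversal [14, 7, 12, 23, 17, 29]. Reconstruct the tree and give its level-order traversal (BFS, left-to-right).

Inorder:  [7, 12, 14, 17, 23, 29]
Preorder: [14, 7, 12, 23, 17, 29]
Algorithm: preorder visits root first, so consume preorder in order;
for each root, split the current inorder slice at that value into
left-subtree inorder and right-subtree inorder, then recurse.
Recursive splits:
  root=14; inorder splits into left=[7, 12], right=[17, 23, 29]
  root=7; inorder splits into left=[], right=[12]
  root=12; inorder splits into left=[], right=[]
  root=23; inorder splits into left=[17], right=[29]
  root=17; inorder splits into left=[], right=[]
  root=29; inorder splits into left=[], right=[]
Reconstructed level-order: [14, 7, 23, 12, 17, 29]


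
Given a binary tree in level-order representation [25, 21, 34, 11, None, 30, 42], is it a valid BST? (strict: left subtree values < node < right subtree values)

Level-order array: [25, 21, 34, 11, None, 30, 42]
Validate using subtree bounds (lo, hi): at each node, require lo < value < hi,
then recurse left with hi=value and right with lo=value.
Preorder trace (stopping at first violation):
  at node 25 with bounds (-inf, +inf): OK
  at node 21 with bounds (-inf, 25): OK
  at node 11 with bounds (-inf, 21): OK
  at node 34 with bounds (25, +inf): OK
  at node 30 with bounds (25, 34): OK
  at node 42 with bounds (34, +inf): OK
No violation found at any node.
Result: Valid BST


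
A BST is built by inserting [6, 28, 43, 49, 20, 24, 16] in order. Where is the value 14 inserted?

Starting tree (level order): [6, None, 28, 20, 43, 16, 24, None, 49]
Insertion path: 6 -> 28 -> 20 -> 16
Result: insert 14 as left child of 16
Final tree (level order): [6, None, 28, 20, 43, 16, 24, None, 49, 14]


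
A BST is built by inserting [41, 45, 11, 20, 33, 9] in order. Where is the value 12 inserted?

Starting tree (level order): [41, 11, 45, 9, 20, None, None, None, None, None, 33]
Insertion path: 41 -> 11 -> 20
Result: insert 12 as left child of 20
Final tree (level order): [41, 11, 45, 9, 20, None, None, None, None, 12, 33]


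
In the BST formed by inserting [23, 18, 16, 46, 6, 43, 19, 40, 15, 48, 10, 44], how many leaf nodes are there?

Tree built from: [23, 18, 16, 46, 6, 43, 19, 40, 15, 48, 10, 44]
Tree (level-order array): [23, 18, 46, 16, 19, 43, 48, 6, None, None, None, 40, 44, None, None, None, 15, None, None, None, None, 10]
Rule: A leaf has 0 children.
Per-node child counts:
  node 23: 2 child(ren)
  node 18: 2 child(ren)
  node 16: 1 child(ren)
  node 6: 1 child(ren)
  node 15: 1 child(ren)
  node 10: 0 child(ren)
  node 19: 0 child(ren)
  node 46: 2 child(ren)
  node 43: 2 child(ren)
  node 40: 0 child(ren)
  node 44: 0 child(ren)
  node 48: 0 child(ren)
Matching nodes: [10, 19, 40, 44, 48]
Count of leaf nodes: 5


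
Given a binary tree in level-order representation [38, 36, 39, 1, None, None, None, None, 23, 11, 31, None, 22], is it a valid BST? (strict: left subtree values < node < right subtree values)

Level-order array: [38, 36, 39, 1, None, None, None, None, 23, 11, 31, None, 22]
Validate using subtree bounds (lo, hi): at each node, require lo < value < hi,
then recurse left with hi=value and right with lo=value.
Preorder trace (stopping at first violation):
  at node 38 with bounds (-inf, +inf): OK
  at node 36 with bounds (-inf, 38): OK
  at node 1 with bounds (-inf, 36): OK
  at node 23 with bounds (1, 36): OK
  at node 11 with bounds (1, 23): OK
  at node 22 with bounds (11, 23): OK
  at node 31 with bounds (23, 36): OK
  at node 39 with bounds (38, +inf): OK
No violation found at any node.
Result: Valid BST


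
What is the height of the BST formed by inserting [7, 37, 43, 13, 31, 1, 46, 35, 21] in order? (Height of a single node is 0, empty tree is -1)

Insertion order: [7, 37, 43, 13, 31, 1, 46, 35, 21]
Tree (level-order array): [7, 1, 37, None, None, 13, 43, None, 31, None, 46, 21, 35]
Compute height bottom-up (empty subtree = -1):
  height(1) = 1 + max(-1, -1) = 0
  height(21) = 1 + max(-1, -1) = 0
  height(35) = 1 + max(-1, -1) = 0
  height(31) = 1 + max(0, 0) = 1
  height(13) = 1 + max(-1, 1) = 2
  height(46) = 1 + max(-1, -1) = 0
  height(43) = 1 + max(-1, 0) = 1
  height(37) = 1 + max(2, 1) = 3
  height(7) = 1 + max(0, 3) = 4
Height = 4


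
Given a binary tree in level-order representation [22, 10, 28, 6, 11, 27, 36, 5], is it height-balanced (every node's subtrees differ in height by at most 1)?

Tree (level-order array): [22, 10, 28, 6, 11, 27, 36, 5]
Definition: a tree is height-balanced if, at every node, |h(left) - h(right)| <= 1 (empty subtree has height -1).
Bottom-up per-node check:
  node 5: h_left=-1, h_right=-1, diff=0 [OK], height=0
  node 6: h_left=0, h_right=-1, diff=1 [OK], height=1
  node 11: h_left=-1, h_right=-1, diff=0 [OK], height=0
  node 10: h_left=1, h_right=0, diff=1 [OK], height=2
  node 27: h_left=-1, h_right=-1, diff=0 [OK], height=0
  node 36: h_left=-1, h_right=-1, diff=0 [OK], height=0
  node 28: h_left=0, h_right=0, diff=0 [OK], height=1
  node 22: h_left=2, h_right=1, diff=1 [OK], height=3
All nodes satisfy the balance condition.
Result: Balanced


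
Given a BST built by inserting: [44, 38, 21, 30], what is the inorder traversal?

Tree insertion order: [44, 38, 21, 30]
Tree (level-order array): [44, 38, None, 21, None, None, 30]
Inorder traversal: [21, 30, 38, 44]


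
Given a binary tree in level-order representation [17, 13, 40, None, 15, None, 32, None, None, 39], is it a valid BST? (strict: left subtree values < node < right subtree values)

Level-order array: [17, 13, 40, None, 15, None, 32, None, None, 39]
Validate using subtree bounds (lo, hi): at each node, require lo < value < hi,
then recurse left with hi=value and right with lo=value.
Preorder trace (stopping at first violation):
  at node 17 with bounds (-inf, +inf): OK
  at node 13 with bounds (-inf, 17): OK
  at node 15 with bounds (13, 17): OK
  at node 40 with bounds (17, +inf): OK
  at node 32 with bounds (40, +inf): VIOLATION
Node 32 violates its bound: not (40 < 32 < +inf).
Result: Not a valid BST


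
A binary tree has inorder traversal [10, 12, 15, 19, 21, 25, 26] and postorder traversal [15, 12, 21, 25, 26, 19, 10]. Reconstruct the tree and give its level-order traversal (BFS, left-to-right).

Inorder:   [10, 12, 15, 19, 21, 25, 26]
Postorder: [15, 12, 21, 25, 26, 19, 10]
Algorithm: postorder visits root last, so walk postorder right-to-left;
each value is the root of the current inorder slice — split it at that
value, recurse on the right subtree first, then the left.
Recursive splits:
  root=10; inorder splits into left=[], right=[12, 15, 19, 21, 25, 26]
  root=19; inorder splits into left=[12, 15], right=[21, 25, 26]
  root=26; inorder splits into left=[21, 25], right=[]
  root=25; inorder splits into left=[21], right=[]
  root=21; inorder splits into left=[], right=[]
  root=12; inorder splits into left=[], right=[15]
  root=15; inorder splits into left=[], right=[]
Reconstructed level-order: [10, 19, 12, 26, 15, 25, 21]


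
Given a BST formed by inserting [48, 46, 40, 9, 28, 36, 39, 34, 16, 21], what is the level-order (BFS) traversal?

Tree insertion order: [48, 46, 40, 9, 28, 36, 39, 34, 16, 21]
Tree (level-order array): [48, 46, None, 40, None, 9, None, None, 28, 16, 36, None, 21, 34, 39]
BFS from the root, enqueuing left then right child of each popped node:
  queue [48] -> pop 48, enqueue [46], visited so far: [48]
  queue [46] -> pop 46, enqueue [40], visited so far: [48, 46]
  queue [40] -> pop 40, enqueue [9], visited so far: [48, 46, 40]
  queue [9] -> pop 9, enqueue [28], visited so far: [48, 46, 40, 9]
  queue [28] -> pop 28, enqueue [16, 36], visited so far: [48, 46, 40, 9, 28]
  queue [16, 36] -> pop 16, enqueue [21], visited so far: [48, 46, 40, 9, 28, 16]
  queue [36, 21] -> pop 36, enqueue [34, 39], visited so far: [48, 46, 40, 9, 28, 16, 36]
  queue [21, 34, 39] -> pop 21, enqueue [none], visited so far: [48, 46, 40, 9, 28, 16, 36, 21]
  queue [34, 39] -> pop 34, enqueue [none], visited so far: [48, 46, 40, 9, 28, 16, 36, 21, 34]
  queue [39] -> pop 39, enqueue [none], visited so far: [48, 46, 40, 9, 28, 16, 36, 21, 34, 39]
Result: [48, 46, 40, 9, 28, 16, 36, 21, 34, 39]


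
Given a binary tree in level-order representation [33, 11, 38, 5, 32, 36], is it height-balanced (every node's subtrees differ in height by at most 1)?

Tree (level-order array): [33, 11, 38, 5, 32, 36]
Definition: a tree is height-balanced if, at every node, |h(left) - h(right)| <= 1 (empty subtree has height -1).
Bottom-up per-node check:
  node 5: h_left=-1, h_right=-1, diff=0 [OK], height=0
  node 32: h_left=-1, h_right=-1, diff=0 [OK], height=0
  node 11: h_left=0, h_right=0, diff=0 [OK], height=1
  node 36: h_left=-1, h_right=-1, diff=0 [OK], height=0
  node 38: h_left=0, h_right=-1, diff=1 [OK], height=1
  node 33: h_left=1, h_right=1, diff=0 [OK], height=2
All nodes satisfy the balance condition.
Result: Balanced


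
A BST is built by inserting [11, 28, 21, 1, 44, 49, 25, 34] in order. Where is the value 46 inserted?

Starting tree (level order): [11, 1, 28, None, None, 21, 44, None, 25, 34, 49]
Insertion path: 11 -> 28 -> 44 -> 49
Result: insert 46 as left child of 49
Final tree (level order): [11, 1, 28, None, None, 21, 44, None, 25, 34, 49, None, None, None, None, 46]


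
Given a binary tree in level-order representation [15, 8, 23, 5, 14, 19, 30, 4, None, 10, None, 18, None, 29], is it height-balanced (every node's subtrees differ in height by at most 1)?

Tree (level-order array): [15, 8, 23, 5, 14, 19, 30, 4, None, 10, None, 18, None, 29]
Definition: a tree is height-balanced if, at every node, |h(left) - h(right)| <= 1 (empty subtree has height -1).
Bottom-up per-node check:
  node 4: h_left=-1, h_right=-1, diff=0 [OK], height=0
  node 5: h_left=0, h_right=-1, diff=1 [OK], height=1
  node 10: h_left=-1, h_right=-1, diff=0 [OK], height=0
  node 14: h_left=0, h_right=-1, diff=1 [OK], height=1
  node 8: h_left=1, h_right=1, diff=0 [OK], height=2
  node 18: h_left=-1, h_right=-1, diff=0 [OK], height=0
  node 19: h_left=0, h_right=-1, diff=1 [OK], height=1
  node 29: h_left=-1, h_right=-1, diff=0 [OK], height=0
  node 30: h_left=0, h_right=-1, diff=1 [OK], height=1
  node 23: h_left=1, h_right=1, diff=0 [OK], height=2
  node 15: h_left=2, h_right=2, diff=0 [OK], height=3
All nodes satisfy the balance condition.
Result: Balanced


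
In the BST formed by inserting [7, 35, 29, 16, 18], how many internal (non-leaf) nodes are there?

Tree built from: [7, 35, 29, 16, 18]
Tree (level-order array): [7, None, 35, 29, None, 16, None, None, 18]
Rule: An internal node has at least one child.
Per-node child counts:
  node 7: 1 child(ren)
  node 35: 1 child(ren)
  node 29: 1 child(ren)
  node 16: 1 child(ren)
  node 18: 0 child(ren)
Matching nodes: [7, 35, 29, 16]
Count of internal (non-leaf) nodes: 4


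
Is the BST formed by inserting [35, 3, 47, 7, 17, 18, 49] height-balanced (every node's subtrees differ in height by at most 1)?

Tree (level-order array): [35, 3, 47, None, 7, None, 49, None, 17, None, None, None, 18]
Definition: a tree is height-balanced if, at every node, |h(left) - h(right)| <= 1 (empty subtree has height -1).
Bottom-up per-node check:
  node 18: h_left=-1, h_right=-1, diff=0 [OK], height=0
  node 17: h_left=-1, h_right=0, diff=1 [OK], height=1
  node 7: h_left=-1, h_right=1, diff=2 [FAIL (|-1-1|=2 > 1)], height=2
  node 3: h_left=-1, h_right=2, diff=3 [FAIL (|-1-2|=3 > 1)], height=3
  node 49: h_left=-1, h_right=-1, diff=0 [OK], height=0
  node 47: h_left=-1, h_right=0, diff=1 [OK], height=1
  node 35: h_left=3, h_right=1, diff=2 [FAIL (|3-1|=2 > 1)], height=4
Node 7 violates the condition: |-1 - 1| = 2 > 1.
Result: Not balanced


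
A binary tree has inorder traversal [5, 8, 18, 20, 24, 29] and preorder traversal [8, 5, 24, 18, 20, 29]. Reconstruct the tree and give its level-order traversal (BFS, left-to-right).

Inorder:  [5, 8, 18, 20, 24, 29]
Preorder: [8, 5, 24, 18, 20, 29]
Algorithm: preorder visits root first, so consume preorder in order;
for each root, split the current inorder slice at that value into
left-subtree inorder and right-subtree inorder, then recurse.
Recursive splits:
  root=8; inorder splits into left=[5], right=[18, 20, 24, 29]
  root=5; inorder splits into left=[], right=[]
  root=24; inorder splits into left=[18, 20], right=[29]
  root=18; inorder splits into left=[], right=[20]
  root=20; inorder splits into left=[], right=[]
  root=29; inorder splits into left=[], right=[]
Reconstructed level-order: [8, 5, 24, 18, 29, 20]


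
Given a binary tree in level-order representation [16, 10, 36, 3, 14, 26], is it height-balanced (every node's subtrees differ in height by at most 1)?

Tree (level-order array): [16, 10, 36, 3, 14, 26]
Definition: a tree is height-balanced if, at every node, |h(left) - h(right)| <= 1 (empty subtree has height -1).
Bottom-up per-node check:
  node 3: h_left=-1, h_right=-1, diff=0 [OK], height=0
  node 14: h_left=-1, h_right=-1, diff=0 [OK], height=0
  node 10: h_left=0, h_right=0, diff=0 [OK], height=1
  node 26: h_left=-1, h_right=-1, diff=0 [OK], height=0
  node 36: h_left=0, h_right=-1, diff=1 [OK], height=1
  node 16: h_left=1, h_right=1, diff=0 [OK], height=2
All nodes satisfy the balance condition.
Result: Balanced


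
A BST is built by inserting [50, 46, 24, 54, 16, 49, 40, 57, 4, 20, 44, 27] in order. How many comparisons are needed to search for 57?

Search path for 57: 50 -> 54 -> 57
Found: True
Comparisons: 3


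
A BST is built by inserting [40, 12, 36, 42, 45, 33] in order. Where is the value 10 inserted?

Starting tree (level order): [40, 12, 42, None, 36, None, 45, 33]
Insertion path: 40 -> 12
Result: insert 10 as left child of 12
Final tree (level order): [40, 12, 42, 10, 36, None, 45, None, None, 33]


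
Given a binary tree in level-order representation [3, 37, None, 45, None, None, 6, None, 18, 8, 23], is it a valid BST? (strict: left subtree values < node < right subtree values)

Level-order array: [3, 37, None, 45, None, None, 6, None, 18, 8, 23]
Validate using subtree bounds (lo, hi): at each node, require lo < value < hi,
then recurse left with hi=value and right with lo=value.
Preorder trace (stopping at first violation):
  at node 3 with bounds (-inf, +inf): OK
  at node 37 with bounds (-inf, 3): VIOLATION
Node 37 violates its bound: not (-inf < 37 < 3).
Result: Not a valid BST


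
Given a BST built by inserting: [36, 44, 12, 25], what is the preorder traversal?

Tree insertion order: [36, 44, 12, 25]
Tree (level-order array): [36, 12, 44, None, 25]
Preorder traversal: [36, 12, 25, 44]


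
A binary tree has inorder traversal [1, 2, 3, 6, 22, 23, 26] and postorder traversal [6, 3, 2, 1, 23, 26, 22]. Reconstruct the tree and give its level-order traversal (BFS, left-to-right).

Inorder:   [1, 2, 3, 6, 22, 23, 26]
Postorder: [6, 3, 2, 1, 23, 26, 22]
Algorithm: postorder visits root last, so walk postorder right-to-left;
each value is the root of the current inorder slice — split it at that
value, recurse on the right subtree first, then the left.
Recursive splits:
  root=22; inorder splits into left=[1, 2, 3, 6], right=[23, 26]
  root=26; inorder splits into left=[23], right=[]
  root=23; inorder splits into left=[], right=[]
  root=1; inorder splits into left=[], right=[2, 3, 6]
  root=2; inorder splits into left=[], right=[3, 6]
  root=3; inorder splits into left=[], right=[6]
  root=6; inorder splits into left=[], right=[]
Reconstructed level-order: [22, 1, 26, 2, 23, 3, 6]


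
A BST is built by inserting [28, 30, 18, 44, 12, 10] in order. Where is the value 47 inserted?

Starting tree (level order): [28, 18, 30, 12, None, None, 44, 10]
Insertion path: 28 -> 30 -> 44
Result: insert 47 as right child of 44
Final tree (level order): [28, 18, 30, 12, None, None, 44, 10, None, None, 47]


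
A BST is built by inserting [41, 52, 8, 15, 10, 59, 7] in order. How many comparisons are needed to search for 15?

Search path for 15: 41 -> 8 -> 15
Found: True
Comparisons: 3


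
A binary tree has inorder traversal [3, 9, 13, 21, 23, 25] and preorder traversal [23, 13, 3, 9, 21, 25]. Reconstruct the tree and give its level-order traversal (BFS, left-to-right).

Inorder:  [3, 9, 13, 21, 23, 25]
Preorder: [23, 13, 3, 9, 21, 25]
Algorithm: preorder visits root first, so consume preorder in order;
for each root, split the current inorder slice at that value into
left-subtree inorder and right-subtree inorder, then recurse.
Recursive splits:
  root=23; inorder splits into left=[3, 9, 13, 21], right=[25]
  root=13; inorder splits into left=[3, 9], right=[21]
  root=3; inorder splits into left=[], right=[9]
  root=9; inorder splits into left=[], right=[]
  root=21; inorder splits into left=[], right=[]
  root=25; inorder splits into left=[], right=[]
Reconstructed level-order: [23, 13, 25, 3, 21, 9]


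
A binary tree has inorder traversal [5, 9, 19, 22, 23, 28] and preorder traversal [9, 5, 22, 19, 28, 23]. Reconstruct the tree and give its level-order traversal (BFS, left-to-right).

Inorder:  [5, 9, 19, 22, 23, 28]
Preorder: [9, 5, 22, 19, 28, 23]
Algorithm: preorder visits root first, so consume preorder in order;
for each root, split the current inorder slice at that value into
left-subtree inorder and right-subtree inorder, then recurse.
Recursive splits:
  root=9; inorder splits into left=[5], right=[19, 22, 23, 28]
  root=5; inorder splits into left=[], right=[]
  root=22; inorder splits into left=[19], right=[23, 28]
  root=19; inorder splits into left=[], right=[]
  root=28; inorder splits into left=[23], right=[]
  root=23; inorder splits into left=[], right=[]
Reconstructed level-order: [9, 5, 22, 19, 28, 23]


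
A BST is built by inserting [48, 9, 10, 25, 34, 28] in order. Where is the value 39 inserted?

Starting tree (level order): [48, 9, None, None, 10, None, 25, None, 34, 28]
Insertion path: 48 -> 9 -> 10 -> 25 -> 34
Result: insert 39 as right child of 34
Final tree (level order): [48, 9, None, None, 10, None, 25, None, 34, 28, 39]


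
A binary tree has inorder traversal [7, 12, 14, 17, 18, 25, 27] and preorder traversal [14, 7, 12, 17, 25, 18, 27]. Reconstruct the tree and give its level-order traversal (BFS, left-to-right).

Inorder:  [7, 12, 14, 17, 18, 25, 27]
Preorder: [14, 7, 12, 17, 25, 18, 27]
Algorithm: preorder visits root first, so consume preorder in order;
for each root, split the current inorder slice at that value into
left-subtree inorder and right-subtree inorder, then recurse.
Recursive splits:
  root=14; inorder splits into left=[7, 12], right=[17, 18, 25, 27]
  root=7; inorder splits into left=[], right=[12]
  root=12; inorder splits into left=[], right=[]
  root=17; inorder splits into left=[], right=[18, 25, 27]
  root=25; inorder splits into left=[18], right=[27]
  root=18; inorder splits into left=[], right=[]
  root=27; inorder splits into left=[], right=[]
Reconstructed level-order: [14, 7, 17, 12, 25, 18, 27]


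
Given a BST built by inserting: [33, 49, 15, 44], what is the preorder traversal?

Tree insertion order: [33, 49, 15, 44]
Tree (level-order array): [33, 15, 49, None, None, 44]
Preorder traversal: [33, 15, 49, 44]


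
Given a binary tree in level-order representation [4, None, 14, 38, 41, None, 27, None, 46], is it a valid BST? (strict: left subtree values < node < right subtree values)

Level-order array: [4, None, 14, 38, 41, None, 27, None, 46]
Validate using subtree bounds (lo, hi): at each node, require lo < value < hi,
then recurse left with hi=value and right with lo=value.
Preorder trace (stopping at first violation):
  at node 4 with bounds (-inf, +inf): OK
  at node 14 with bounds (4, +inf): OK
  at node 38 with bounds (4, 14): VIOLATION
Node 38 violates its bound: not (4 < 38 < 14).
Result: Not a valid BST


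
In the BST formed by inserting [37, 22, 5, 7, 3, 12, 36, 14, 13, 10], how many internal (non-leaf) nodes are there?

Tree built from: [37, 22, 5, 7, 3, 12, 36, 14, 13, 10]
Tree (level-order array): [37, 22, None, 5, 36, 3, 7, None, None, None, None, None, 12, 10, 14, None, None, 13]
Rule: An internal node has at least one child.
Per-node child counts:
  node 37: 1 child(ren)
  node 22: 2 child(ren)
  node 5: 2 child(ren)
  node 3: 0 child(ren)
  node 7: 1 child(ren)
  node 12: 2 child(ren)
  node 10: 0 child(ren)
  node 14: 1 child(ren)
  node 13: 0 child(ren)
  node 36: 0 child(ren)
Matching nodes: [37, 22, 5, 7, 12, 14]
Count of internal (non-leaf) nodes: 6


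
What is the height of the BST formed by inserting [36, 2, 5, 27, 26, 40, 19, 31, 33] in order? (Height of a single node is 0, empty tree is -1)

Insertion order: [36, 2, 5, 27, 26, 40, 19, 31, 33]
Tree (level-order array): [36, 2, 40, None, 5, None, None, None, 27, 26, 31, 19, None, None, 33]
Compute height bottom-up (empty subtree = -1):
  height(19) = 1 + max(-1, -1) = 0
  height(26) = 1 + max(0, -1) = 1
  height(33) = 1 + max(-1, -1) = 0
  height(31) = 1 + max(-1, 0) = 1
  height(27) = 1 + max(1, 1) = 2
  height(5) = 1 + max(-1, 2) = 3
  height(2) = 1 + max(-1, 3) = 4
  height(40) = 1 + max(-1, -1) = 0
  height(36) = 1 + max(4, 0) = 5
Height = 5


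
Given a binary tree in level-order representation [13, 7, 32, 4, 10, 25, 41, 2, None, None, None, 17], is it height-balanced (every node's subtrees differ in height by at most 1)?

Tree (level-order array): [13, 7, 32, 4, 10, 25, 41, 2, None, None, None, 17]
Definition: a tree is height-balanced if, at every node, |h(left) - h(right)| <= 1 (empty subtree has height -1).
Bottom-up per-node check:
  node 2: h_left=-1, h_right=-1, diff=0 [OK], height=0
  node 4: h_left=0, h_right=-1, diff=1 [OK], height=1
  node 10: h_left=-1, h_right=-1, diff=0 [OK], height=0
  node 7: h_left=1, h_right=0, diff=1 [OK], height=2
  node 17: h_left=-1, h_right=-1, diff=0 [OK], height=0
  node 25: h_left=0, h_right=-1, diff=1 [OK], height=1
  node 41: h_left=-1, h_right=-1, diff=0 [OK], height=0
  node 32: h_left=1, h_right=0, diff=1 [OK], height=2
  node 13: h_left=2, h_right=2, diff=0 [OK], height=3
All nodes satisfy the balance condition.
Result: Balanced


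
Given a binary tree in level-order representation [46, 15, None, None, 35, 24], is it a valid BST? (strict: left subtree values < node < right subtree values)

Level-order array: [46, 15, None, None, 35, 24]
Validate using subtree bounds (lo, hi): at each node, require lo < value < hi,
then recurse left with hi=value and right with lo=value.
Preorder trace (stopping at first violation):
  at node 46 with bounds (-inf, +inf): OK
  at node 15 with bounds (-inf, 46): OK
  at node 35 with bounds (15, 46): OK
  at node 24 with bounds (15, 35): OK
No violation found at any node.
Result: Valid BST


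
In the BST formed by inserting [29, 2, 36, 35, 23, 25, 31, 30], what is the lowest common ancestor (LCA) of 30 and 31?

Tree insertion order: [29, 2, 36, 35, 23, 25, 31, 30]
Tree (level-order array): [29, 2, 36, None, 23, 35, None, None, 25, 31, None, None, None, 30]
In a BST, the LCA of p=30, q=31 is the first node v on the
root-to-leaf path with p <= v <= q (go left if both < v, right if both > v).
Walk from root:
  at 29: both 30 and 31 > 29, go right
  at 36: both 30 and 31 < 36, go left
  at 35: both 30 and 31 < 35, go left
  at 31: 30 <= 31 <= 31, this is the LCA
LCA = 31


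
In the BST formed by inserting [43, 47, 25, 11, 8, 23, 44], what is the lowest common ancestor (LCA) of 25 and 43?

Tree insertion order: [43, 47, 25, 11, 8, 23, 44]
Tree (level-order array): [43, 25, 47, 11, None, 44, None, 8, 23]
In a BST, the LCA of p=25, q=43 is the first node v on the
root-to-leaf path with p <= v <= q (go left if both < v, right if both > v).
Walk from root:
  at 43: 25 <= 43 <= 43, this is the LCA
LCA = 43


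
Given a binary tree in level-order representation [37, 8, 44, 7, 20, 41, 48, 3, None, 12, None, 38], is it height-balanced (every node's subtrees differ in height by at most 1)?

Tree (level-order array): [37, 8, 44, 7, 20, 41, 48, 3, None, 12, None, 38]
Definition: a tree is height-balanced if, at every node, |h(left) - h(right)| <= 1 (empty subtree has height -1).
Bottom-up per-node check:
  node 3: h_left=-1, h_right=-1, diff=0 [OK], height=0
  node 7: h_left=0, h_right=-1, diff=1 [OK], height=1
  node 12: h_left=-1, h_right=-1, diff=0 [OK], height=0
  node 20: h_left=0, h_right=-1, diff=1 [OK], height=1
  node 8: h_left=1, h_right=1, diff=0 [OK], height=2
  node 38: h_left=-1, h_right=-1, diff=0 [OK], height=0
  node 41: h_left=0, h_right=-1, diff=1 [OK], height=1
  node 48: h_left=-1, h_right=-1, diff=0 [OK], height=0
  node 44: h_left=1, h_right=0, diff=1 [OK], height=2
  node 37: h_left=2, h_right=2, diff=0 [OK], height=3
All nodes satisfy the balance condition.
Result: Balanced


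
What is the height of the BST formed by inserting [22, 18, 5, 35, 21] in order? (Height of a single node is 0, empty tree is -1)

Insertion order: [22, 18, 5, 35, 21]
Tree (level-order array): [22, 18, 35, 5, 21]
Compute height bottom-up (empty subtree = -1):
  height(5) = 1 + max(-1, -1) = 0
  height(21) = 1 + max(-1, -1) = 0
  height(18) = 1 + max(0, 0) = 1
  height(35) = 1 + max(-1, -1) = 0
  height(22) = 1 + max(1, 0) = 2
Height = 2


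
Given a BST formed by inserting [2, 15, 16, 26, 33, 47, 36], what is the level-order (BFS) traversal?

Tree insertion order: [2, 15, 16, 26, 33, 47, 36]
Tree (level-order array): [2, None, 15, None, 16, None, 26, None, 33, None, 47, 36]
BFS from the root, enqueuing left then right child of each popped node:
  queue [2] -> pop 2, enqueue [15], visited so far: [2]
  queue [15] -> pop 15, enqueue [16], visited so far: [2, 15]
  queue [16] -> pop 16, enqueue [26], visited so far: [2, 15, 16]
  queue [26] -> pop 26, enqueue [33], visited so far: [2, 15, 16, 26]
  queue [33] -> pop 33, enqueue [47], visited so far: [2, 15, 16, 26, 33]
  queue [47] -> pop 47, enqueue [36], visited so far: [2, 15, 16, 26, 33, 47]
  queue [36] -> pop 36, enqueue [none], visited so far: [2, 15, 16, 26, 33, 47, 36]
Result: [2, 15, 16, 26, 33, 47, 36]


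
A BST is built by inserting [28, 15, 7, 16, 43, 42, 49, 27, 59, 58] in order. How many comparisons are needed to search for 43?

Search path for 43: 28 -> 43
Found: True
Comparisons: 2


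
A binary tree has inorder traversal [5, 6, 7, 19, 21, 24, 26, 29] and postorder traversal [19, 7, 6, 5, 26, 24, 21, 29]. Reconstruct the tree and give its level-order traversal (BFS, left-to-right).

Inorder:   [5, 6, 7, 19, 21, 24, 26, 29]
Postorder: [19, 7, 6, 5, 26, 24, 21, 29]
Algorithm: postorder visits root last, so walk postorder right-to-left;
each value is the root of the current inorder slice — split it at that
value, recurse on the right subtree first, then the left.
Recursive splits:
  root=29; inorder splits into left=[5, 6, 7, 19, 21, 24, 26], right=[]
  root=21; inorder splits into left=[5, 6, 7, 19], right=[24, 26]
  root=24; inorder splits into left=[], right=[26]
  root=26; inorder splits into left=[], right=[]
  root=5; inorder splits into left=[], right=[6, 7, 19]
  root=6; inorder splits into left=[], right=[7, 19]
  root=7; inorder splits into left=[], right=[19]
  root=19; inorder splits into left=[], right=[]
Reconstructed level-order: [29, 21, 5, 24, 6, 26, 7, 19]


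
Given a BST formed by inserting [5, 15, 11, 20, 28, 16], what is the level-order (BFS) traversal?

Tree insertion order: [5, 15, 11, 20, 28, 16]
Tree (level-order array): [5, None, 15, 11, 20, None, None, 16, 28]
BFS from the root, enqueuing left then right child of each popped node:
  queue [5] -> pop 5, enqueue [15], visited so far: [5]
  queue [15] -> pop 15, enqueue [11, 20], visited so far: [5, 15]
  queue [11, 20] -> pop 11, enqueue [none], visited so far: [5, 15, 11]
  queue [20] -> pop 20, enqueue [16, 28], visited so far: [5, 15, 11, 20]
  queue [16, 28] -> pop 16, enqueue [none], visited so far: [5, 15, 11, 20, 16]
  queue [28] -> pop 28, enqueue [none], visited so far: [5, 15, 11, 20, 16, 28]
Result: [5, 15, 11, 20, 16, 28]


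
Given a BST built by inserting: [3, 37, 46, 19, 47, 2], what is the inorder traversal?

Tree insertion order: [3, 37, 46, 19, 47, 2]
Tree (level-order array): [3, 2, 37, None, None, 19, 46, None, None, None, 47]
Inorder traversal: [2, 3, 19, 37, 46, 47]


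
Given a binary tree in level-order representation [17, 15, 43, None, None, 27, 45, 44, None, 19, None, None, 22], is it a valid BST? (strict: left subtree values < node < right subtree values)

Level-order array: [17, 15, 43, None, None, 27, 45, 44, None, 19, None, None, 22]
Validate using subtree bounds (lo, hi): at each node, require lo < value < hi,
then recurse left with hi=value and right with lo=value.
Preorder trace (stopping at first violation):
  at node 17 with bounds (-inf, +inf): OK
  at node 15 with bounds (-inf, 17): OK
  at node 43 with bounds (17, +inf): OK
  at node 27 with bounds (17, 43): OK
  at node 44 with bounds (17, 27): VIOLATION
Node 44 violates its bound: not (17 < 44 < 27).
Result: Not a valid BST


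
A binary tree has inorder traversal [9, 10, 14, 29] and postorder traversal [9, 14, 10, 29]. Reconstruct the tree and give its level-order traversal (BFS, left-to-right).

Inorder:   [9, 10, 14, 29]
Postorder: [9, 14, 10, 29]
Algorithm: postorder visits root last, so walk postorder right-to-left;
each value is the root of the current inorder slice — split it at that
value, recurse on the right subtree first, then the left.
Recursive splits:
  root=29; inorder splits into left=[9, 10, 14], right=[]
  root=10; inorder splits into left=[9], right=[14]
  root=14; inorder splits into left=[], right=[]
  root=9; inorder splits into left=[], right=[]
Reconstructed level-order: [29, 10, 9, 14]


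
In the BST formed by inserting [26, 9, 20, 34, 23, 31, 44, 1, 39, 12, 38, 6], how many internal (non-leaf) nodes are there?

Tree built from: [26, 9, 20, 34, 23, 31, 44, 1, 39, 12, 38, 6]
Tree (level-order array): [26, 9, 34, 1, 20, 31, 44, None, 6, 12, 23, None, None, 39, None, None, None, None, None, None, None, 38]
Rule: An internal node has at least one child.
Per-node child counts:
  node 26: 2 child(ren)
  node 9: 2 child(ren)
  node 1: 1 child(ren)
  node 6: 0 child(ren)
  node 20: 2 child(ren)
  node 12: 0 child(ren)
  node 23: 0 child(ren)
  node 34: 2 child(ren)
  node 31: 0 child(ren)
  node 44: 1 child(ren)
  node 39: 1 child(ren)
  node 38: 0 child(ren)
Matching nodes: [26, 9, 1, 20, 34, 44, 39]
Count of internal (non-leaf) nodes: 7


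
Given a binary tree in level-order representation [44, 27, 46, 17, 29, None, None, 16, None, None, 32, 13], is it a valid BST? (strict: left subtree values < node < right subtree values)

Level-order array: [44, 27, 46, 17, 29, None, None, 16, None, None, 32, 13]
Validate using subtree bounds (lo, hi): at each node, require lo < value < hi,
then recurse left with hi=value and right with lo=value.
Preorder trace (stopping at first violation):
  at node 44 with bounds (-inf, +inf): OK
  at node 27 with bounds (-inf, 44): OK
  at node 17 with bounds (-inf, 27): OK
  at node 16 with bounds (-inf, 17): OK
  at node 13 with bounds (-inf, 16): OK
  at node 29 with bounds (27, 44): OK
  at node 32 with bounds (29, 44): OK
  at node 46 with bounds (44, +inf): OK
No violation found at any node.
Result: Valid BST


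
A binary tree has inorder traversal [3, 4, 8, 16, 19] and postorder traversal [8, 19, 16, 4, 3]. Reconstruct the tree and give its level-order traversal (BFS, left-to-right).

Inorder:   [3, 4, 8, 16, 19]
Postorder: [8, 19, 16, 4, 3]
Algorithm: postorder visits root last, so walk postorder right-to-left;
each value is the root of the current inorder slice — split it at that
value, recurse on the right subtree first, then the left.
Recursive splits:
  root=3; inorder splits into left=[], right=[4, 8, 16, 19]
  root=4; inorder splits into left=[], right=[8, 16, 19]
  root=16; inorder splits into left=[8], right=[19]
  root=19; inorder splits into left=[], right=[]
  root=8; inorder splits into left=[], right=[]
Reconstructed level-order: [3, 4, 16, 8, 19]


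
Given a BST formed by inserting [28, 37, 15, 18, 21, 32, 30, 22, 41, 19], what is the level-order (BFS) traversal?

Tree insertion order: [28, 37, 15, 18, 21, 32, 30, 22, 41, 19]
Tree (level-order array): [28, 15, 37, None, 18, 32, 41, None, 21, 30, None, None, None, 19, 22]
BFS from the root, enqueuing left then right child of each popped node:
  queue [28] -> pop 28, enqueue [15, 37], visited so far: [28]
  queue [15, 37] -> pop 15, enqueue [18], visited so far: [28, 15]
  queue [37, 18] -> pop 37, enqueue [32, 41], visited so far: [28, 15, 37]
  queue [18, 32, 41] -> pop 18, enqueue [21], visited so far: [28, 15, 37, 18]
  queue [32, 41, 21] -> pop 32, enqueue [30], visited so far: [28, 15, 37, 18, 32]
  queue [41, 21, 30] -> pop 41, enqueue [none], visited so far: [28, 15, 37, 18, 32, 41]
  queue [21, 30] -> pop 21, enqueue [19, 22], visited so far: [28, 15, 37, 18, 32, 41, 21]
  queue [30, 19, 22] -> pop 30, enqueue [none], visited so far: [28, 15, 37, 18, 32, 41, 21, 30]
  queue [19, 22] -> pop 19, enqueue [none], visited so far: [28, 15, 37, 18, 32, 41, 21, 30, 19]
  queue [22] -> pop 22, enqueue [none], visited so far: [28, 15, 37, 18, 32, 41, 21, 30, 19, 22]
Result: [28, 15, 37, 18, 32, 41, 21, 30, 19, 22]


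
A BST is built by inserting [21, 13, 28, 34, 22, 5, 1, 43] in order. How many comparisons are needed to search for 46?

Search path for 46: 21 -> 28 -> 34 -> 43
Found: False
Comparisons: 4


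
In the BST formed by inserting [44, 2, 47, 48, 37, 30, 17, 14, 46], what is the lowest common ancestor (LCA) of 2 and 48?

Tree insertion order: [44, 2, 47, 48, 37, 30, 17, 14, 46]
Tree (level-order array): [44, 2, 47, None, 37, 46, 48, 30, None, None, None, None, None, 17, None, 14]
In a BST, the LCA of p=2, q=48 is the first node v on the
root-to-leaf path with p <= v <= q (go left if both < v, right if both > v).
Walk from root:
  at 44: 2 <= 44 <= 48, this is the LCA
LCA = 44


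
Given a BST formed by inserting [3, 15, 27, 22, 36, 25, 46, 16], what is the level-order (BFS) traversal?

Tree insertion order: [3, 15, 27, 22, 36, 25, 46, 16]
Tree (level-order array): [3, None, 15, None, 27, 22, 36, 16, 25, None, 46]
BFS from the root, enqueuing left then right child of each popped node:
  queue [3] -> pop 3, enqueue [15], visited so far: [3]
  queue [15] -> pop 15, enqueue [27], visited so far: [3, 15]
  queue [27] -> pop 27, enqueue [22, 36], visited so far: [3, 15, 27]
  queue [22, 36] -> pop 22, enqueue [16, 25], visited so far: [3, 15, 27, 22]
  queue [36, 16, 25] -> pop 36, enqueue [46], visited so far: [3, 15, 27, 22, 36]
  queue [16, 25, 46] -> pop 16, enqueue [none], visited so far: [3, 15, 27, 22, 36, 16]
  queue [25, 46] -> pop 25, enqueue [none], visited so far: [3, 15, 27, 22, 36, 16, 25]
  queue [46] -> pop 46, enqueue [none], visited so far: [3, 15, 27, 22, 36, 16, 25, 46]
Result: [3, 15, 27, 22, 36, 16, 25, 46]


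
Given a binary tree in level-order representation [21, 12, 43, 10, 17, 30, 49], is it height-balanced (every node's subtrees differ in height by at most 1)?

Tree (level-order array): [21, 12, 43, 10, 17, 30, 49]
Definition: a tree is height-balanced if, at every node, |h(left) - h(right)| <= 1 (empty subtree has height -1).
Bottom-up per-node check:
  node 10: h_left=-1, h_right=-1, diff=0 [OK], height=0
  node 17: h_left=-1, h_right=-1, diff=0 [OK], height=0
  node 12: h_left=0, h_right=0, diff=0 [OK], height=1
  node 30: h_left=-1, h_right=-1, diff=0 [OK], height=0
  node 49: h_left=-1, h_right=-1, diff=0 [OK], height=0
  node 43: h_left=0, h_right=0, diff=0 [OK], height=1
  node 21: h_left=1, h_right=1, diff=0 [OK], height=2
All nodes satisfy the balance condition.
Result: Balanced


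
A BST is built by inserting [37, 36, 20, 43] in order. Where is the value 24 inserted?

Starting tree (level order): [37, 36, 43, 20]
Insertion path: 37 -> 36 -> 20
Result: insert 24 as right child of 20
Final tree (level order): [37, 36, 43, 20, None, None, None, None, 24]


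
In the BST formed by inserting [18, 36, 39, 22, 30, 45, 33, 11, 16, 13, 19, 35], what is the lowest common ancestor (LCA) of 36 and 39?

Tree insertion order: [18, 36, 39, 22, 30, 45, 33, 11, 16, 13, 19, 35]
Tree (level-order array): [18, 11, 36, None, 16, 22, 39, 13, None, 19, 30, None, 45, None, None, None, None, None, 33, None, None, None, 35]
In a BST, the LCA of p=36, q=39 is the first node v on the
root-to-leaf path with p <= v <= q (go left if both < v, right if both > v).
Walk from root:
  at 18: both 36 and 39 > 18, go right
  at 36: 36 <= 36 <= 39, this is the LCA
LCA = 36
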